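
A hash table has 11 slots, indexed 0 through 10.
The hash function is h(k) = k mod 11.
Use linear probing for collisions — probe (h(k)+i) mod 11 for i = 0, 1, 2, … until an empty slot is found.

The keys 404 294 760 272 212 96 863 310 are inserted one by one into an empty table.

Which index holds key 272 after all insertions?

10

404 hashes to 8; slot 8 is free => place at 8.
294 hashes to 8; 8 taken => place at 9.
760 hashes to 1; slot 1 is free => place at 1.
272 hashes to 8; 8,9 taken => place at 10.
212 hashes to 3; slot 3 is free => place at 3.
96 hashes to 8; 8,9,10 taken => place at 0.
863 hashes to 5; slot 5 is free => place at 5.
310 hashes to 2; slot 2 is free => place at 2.
Table: [96, 760, 310, 212, ., 863, ., ., 404, 294, 272]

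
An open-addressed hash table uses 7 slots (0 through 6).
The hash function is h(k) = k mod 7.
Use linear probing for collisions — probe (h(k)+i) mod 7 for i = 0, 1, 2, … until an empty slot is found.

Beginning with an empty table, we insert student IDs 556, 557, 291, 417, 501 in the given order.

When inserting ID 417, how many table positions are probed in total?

556: h=3 → slot 3
557: h=4 → slot 4
291: h=4, probe 4,5 → slot 5
417: h=4, probe 4,5,6 → slot 6
501: h=4, probe 4,5,6,0 → slot 0
Table: [501, —, —, 556, 557, 291, 417]

3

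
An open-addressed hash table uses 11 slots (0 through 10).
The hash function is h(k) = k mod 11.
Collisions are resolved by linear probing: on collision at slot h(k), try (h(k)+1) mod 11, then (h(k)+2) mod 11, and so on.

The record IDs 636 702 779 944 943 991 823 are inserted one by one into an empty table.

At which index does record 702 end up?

10

636 hashes to 9; slot 9 is free => place at 9.
702 hashes to 9; 9 taken => place at 10.
779 hashes to 9; 9,10 taken => place at 0.
944 hashes to 9; 9,10,0 taken => place at 1.
943 hashes to 8; slot 8 is free => place at 8.
991 hashes to 1; 1 taken => place at 2.
823 hashes to 9; 9,10,0,1,2 taken => place at 3.
Table: [779, 944, 991, 823, ., ., ., ., 943, 636, 702]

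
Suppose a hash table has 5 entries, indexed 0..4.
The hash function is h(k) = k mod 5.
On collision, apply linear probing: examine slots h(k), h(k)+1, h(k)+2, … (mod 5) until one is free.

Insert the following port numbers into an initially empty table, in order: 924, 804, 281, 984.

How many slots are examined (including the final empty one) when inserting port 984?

924 hashes to 4; slot 4 is free => place at 4.
804 hashes to 4; 4 taken => place at 0.
281 hashes to 1; slot 1 is free => place at 1.
984 hashes to 4; 4,0,1 taken => place at 2.
Table: [804, 281, 984, -, 924]

4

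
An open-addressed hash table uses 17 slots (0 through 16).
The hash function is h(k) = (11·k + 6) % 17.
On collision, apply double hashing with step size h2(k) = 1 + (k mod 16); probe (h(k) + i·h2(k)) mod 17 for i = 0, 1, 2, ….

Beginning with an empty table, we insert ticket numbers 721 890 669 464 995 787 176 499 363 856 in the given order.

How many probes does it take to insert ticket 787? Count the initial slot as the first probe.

721 hashes to 15; slot 15 is free → place at 15.
890 hashes to 4; slot 4 is free → place at 4.
669 hashes to 4, h2=14; 4 taken → place at 1.
464 hashes to 10; slot 10 is free → place at 10.
995 hashes to 3; slot 3 is free → place at 3.
787 hashes to 10, h2=4; 10 taken → place at 14.
176 hashes to 4, h2=1; 4 taken → place at 5.
499 hashes to 4, h2=4; 4 taken → place at 8.
363 hashes to 4, h2=12; 4 taken → place at 16.
856 hashes to 4, h2=9; 4 taken → place at 13.
Table: [-, 669, -, 995, 890, 176, -, -, 499, -, 464, -, -, 856, 787, 721, 363]

2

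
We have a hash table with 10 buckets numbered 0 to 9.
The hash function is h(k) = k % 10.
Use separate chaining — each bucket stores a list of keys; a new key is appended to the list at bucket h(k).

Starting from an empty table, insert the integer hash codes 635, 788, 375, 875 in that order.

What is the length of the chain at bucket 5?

3

635 -> bucket 5
788 -> bucket 8
375 -> bucket 5 (collision)
875 -> bucket 5 (collision)
Final buckets:
0: _
1: _
2: _
3: _
4: _
5: 635 -> 375 -> 875
6: _
7: _
8: 788
9: _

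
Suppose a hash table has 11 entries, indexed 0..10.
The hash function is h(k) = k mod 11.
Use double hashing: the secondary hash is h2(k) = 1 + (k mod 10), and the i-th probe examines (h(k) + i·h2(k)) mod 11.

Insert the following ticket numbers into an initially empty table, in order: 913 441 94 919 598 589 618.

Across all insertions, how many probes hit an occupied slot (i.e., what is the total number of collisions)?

4

913 hashes to 0; slot 0 is free -> place at 0.
441 hashes to 1; slot 1 is free -> place at 1.
94 hashes to 6; slot 6 is free -> place at 6.
919 hashes to 6, h2=10; 6 taken -> place at 5.
598 hashes to 4; slot 4 is free -> place at 4.
589 hashes to 6, h2=10; 6,5,4 taken -> place at 3.
618 hashes to 2; slot 2 is free -> place at 2.
Table: [913, 441, 618, 589, 598, 919, 94, ∅, ∅, ∅, ∅]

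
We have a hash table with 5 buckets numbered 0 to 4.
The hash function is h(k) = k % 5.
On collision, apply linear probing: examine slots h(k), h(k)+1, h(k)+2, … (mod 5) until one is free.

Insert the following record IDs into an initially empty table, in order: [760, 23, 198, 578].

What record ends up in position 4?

760 hashes to 0; slot 0 is free => place at 0.
23 hashes to 3; slot 3 is free => place at 3.
198 hashes to 3; 3 taken => place at 4.
578 hashes to 3; 3,4,0 taken => place at 1.
Table: [760, 578, -, 23, 198]

198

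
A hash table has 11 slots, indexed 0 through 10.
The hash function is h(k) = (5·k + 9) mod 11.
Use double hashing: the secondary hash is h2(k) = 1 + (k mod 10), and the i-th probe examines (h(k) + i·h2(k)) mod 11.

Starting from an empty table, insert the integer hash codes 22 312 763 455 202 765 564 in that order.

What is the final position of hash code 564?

Insert 22: h=9, slot 9 empty => index 9.
Insert 312: h=7, slot 7 empty => index 7.
Insert 763: h=7, h2=4, slot 7 occupied => index 0.
Insert 455: h=7, h2=6, slot 7 occupied => index 2.
Insert 202: h=7, h2=3, slot 7 occupied => index 10.
Insert 765: h=6, slot 6 empty => index 6.
Insert 564: h=2, h2=5, slots 2,7 occupied => index 1.
Table: [763, 564, 455, ., ., ., 765, 312, ., 22, 202]

1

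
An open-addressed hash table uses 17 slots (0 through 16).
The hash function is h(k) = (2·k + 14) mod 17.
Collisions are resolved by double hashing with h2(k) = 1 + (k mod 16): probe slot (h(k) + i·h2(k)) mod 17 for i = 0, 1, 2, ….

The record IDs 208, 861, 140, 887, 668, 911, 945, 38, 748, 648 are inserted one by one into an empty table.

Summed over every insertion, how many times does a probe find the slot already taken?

Insert 208: h=5, slot 5 empty -> index 5.
Insert 861: h=2, slot 2 empty -> index 2.
Insert 140: h=5, h2=13, slot 5 occupied -> index 1.
Insert 887: h=3, slot 3 empty -> index 3.
Insert 668: h=7, slot 7 empty -> index 7.
Insert 911: h=0, slot 0 empty -> index 0.
Insert 945: h=0, h2=2, slots 0,2 occupied -> index 4.
Insert 38: h=5, h2=7, slot 5 occupied -> index 12.
Insert 748: h=14, slot 14 empty -> index 14.
Insert 648: h=1, h2=9, slot 1 occupied -> index 10.
Table: [911, 140, 861, 887, 945, 208, —, 668, —, —, 648, —, 38, —, 748, —, —]

5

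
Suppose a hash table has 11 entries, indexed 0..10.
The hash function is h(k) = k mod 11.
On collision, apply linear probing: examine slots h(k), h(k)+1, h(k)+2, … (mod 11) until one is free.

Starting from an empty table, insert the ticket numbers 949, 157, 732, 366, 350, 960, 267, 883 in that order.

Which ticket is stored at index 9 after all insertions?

350

Insert 949: h=3, slot 3 empty => index 3.
Insert 157: h=3, slot 3 occupied => index 4.
Insert 732: h=6, slot 6 empty => index 6.
Insert 366: h=3, slots 3,4 occupied => index 5.
Insert 350: h=9, slot 9 empty => index 9.
Insert 960: h=3, slots 3,4,5,6 occupied => index 7.
Insert 267: h=3, slots 3,4,5,6,7 occupied => index 8.
Insert 883: h=3, slots 3,4,5,6,7,8,9 occupied => index 10.
Table: [_, _, _, 949, 157, 366, 732, 960, 267, 350, 883]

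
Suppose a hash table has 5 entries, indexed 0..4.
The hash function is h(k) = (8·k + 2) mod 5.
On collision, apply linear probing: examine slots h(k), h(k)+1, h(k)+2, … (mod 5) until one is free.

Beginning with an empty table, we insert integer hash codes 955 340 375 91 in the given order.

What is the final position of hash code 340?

955: h=2 => slot 2
340: h=2, probe 2,3 => slot 3
375: h=2, probe 2,3,4 => slot 4
91: h=0 => slot 0
Table: [91, ., 955, 340, 375]

3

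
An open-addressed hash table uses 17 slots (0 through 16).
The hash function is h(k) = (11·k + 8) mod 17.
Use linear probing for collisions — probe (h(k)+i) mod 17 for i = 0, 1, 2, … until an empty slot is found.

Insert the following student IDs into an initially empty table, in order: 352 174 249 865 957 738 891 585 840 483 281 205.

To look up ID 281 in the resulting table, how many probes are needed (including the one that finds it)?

Insert 352: h=4, slot 4 empty → index 4.
Insert 174: h=1, slot 1 empty → index 1.
Insert 249: h=10, slot 10 empty → index 10.
Insert 865: h=3, slot 3 empty → index 3.
Insert 957: h=12, slot 12 empty → index 12.
Insert 738: h=0, slot 0 empty → index 0.
Insert 891: h=0, slots 0,1 occupied → index 2.
Insert 585: h=0, slots 0,1,2,3,4 occupied → index 5.
Insert 840: h=0, slots 0,1,2,3,4,5 occupied → index 6.
Insert 483: h=0, slots 0,1,2,3,4,5,6 occupied → index 7.
Insert 281: h=5, slots 5,6,7 occupied → index 8.
Insert 205: h=2, slots 2,3,4,5,6,7,8 occupied → index 9.
Table: [738, 174, 891, 865, 352, 585, 840, 483, 281, 205, 249, ∅, 957, ∅, ∅, ∅, ∅]
Lookup 281: h=5, probe 5,6,7,8 → found at 8.

4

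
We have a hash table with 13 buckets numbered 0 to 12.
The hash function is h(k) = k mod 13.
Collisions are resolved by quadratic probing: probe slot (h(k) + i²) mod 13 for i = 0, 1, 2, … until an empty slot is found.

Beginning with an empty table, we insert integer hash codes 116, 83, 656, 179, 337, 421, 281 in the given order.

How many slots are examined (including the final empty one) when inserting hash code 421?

3

116 hashes to 12; slot 12 is free -> place at 12.
83 hashes to 5; slot 5 is free -> place at 5.
656 hashes to 6; slot 6 is free -> place at 6.
179 hashes to 10; slot 10 is free -> place at 10.
337 hashes to 12; 12 taken -> place at 0.
421 hashes to 5; 5,6 taken -> place at 9.
281 hashes to 8; slot 8 is free -> place at 8.
Table: [337, -, -, -, -, 83, 656, -, 281, 421, 179, -, 116]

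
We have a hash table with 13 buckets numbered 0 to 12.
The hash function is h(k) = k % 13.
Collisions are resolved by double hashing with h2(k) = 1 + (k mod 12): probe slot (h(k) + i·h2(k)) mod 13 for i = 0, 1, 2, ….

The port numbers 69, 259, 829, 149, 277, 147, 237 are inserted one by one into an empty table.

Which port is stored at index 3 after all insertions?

147

Insert 69: h=4, slot 4 empty -> index 4.
Insert 259: h=12, slot 12 empty -> index 12.
Insert 829: h=10, slot 10 empty -> index 10.
Insert 149: h=6, slot 6 empty -> index 6.
Insert 277: h=4, h2=2, slots 4,6 occupied -> index 8.
Insert 147: h=4, h2=4, slots 4,8,12 occupied -> index 3.
Insert 237: h=3, h2=10, slot 3 occupied -> index 0.
Table: [237, ∅, ∅, 147, 69, ∅, 149, ∅, 277, ∅, 829, ∅, 259]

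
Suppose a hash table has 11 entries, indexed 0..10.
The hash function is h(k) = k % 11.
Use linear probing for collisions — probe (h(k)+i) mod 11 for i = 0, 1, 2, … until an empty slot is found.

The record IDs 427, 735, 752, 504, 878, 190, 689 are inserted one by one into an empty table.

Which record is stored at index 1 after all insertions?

427: h=9 → slot 9
735: h=9, probe 9,10 → slot 10
752: h=4 → slot 4
504: h=9, probe 9,10,0 → slot 0
878: h=9, probe 9,10,0,1 → slot 1
190: h=3 → slot 3
689: h=7 → slot 7
Table: [504, 878, ∅, 190, 752, ∅, ∅, 689, ∅, 427, 735]

878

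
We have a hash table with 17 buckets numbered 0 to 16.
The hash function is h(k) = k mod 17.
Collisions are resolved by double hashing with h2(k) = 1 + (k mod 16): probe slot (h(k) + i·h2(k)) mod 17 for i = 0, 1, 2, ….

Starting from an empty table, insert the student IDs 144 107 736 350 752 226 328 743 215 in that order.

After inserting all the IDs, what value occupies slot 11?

226

144: h=8 → slot 8
107: h=5 → slot 5
736: h=5, h2=1, probe 5,6 → slot 6
350: h=10 → slot 10
752: h=4 → slot 4
226: h=5, h2=3, probe 5,8,11 → slot 11
328: h=5, h2=9, probe 5,14 → slot 14
743: h=12 → slot 12
215: h=11, h2=8, probe 11,2 → slot 2
Table: [_, _, 215, _, 752, 107, 736, _, 144, _, 350, 226, 743, _, 328, _, _]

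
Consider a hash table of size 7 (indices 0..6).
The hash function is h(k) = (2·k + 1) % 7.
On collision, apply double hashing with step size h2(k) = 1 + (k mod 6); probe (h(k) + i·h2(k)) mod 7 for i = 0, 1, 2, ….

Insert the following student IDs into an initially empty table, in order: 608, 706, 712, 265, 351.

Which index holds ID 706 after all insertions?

608 hashes to 6; slot 6 is free → place at 6.
706 hashes to 6, h2=5; 6 taken → place at 4.
712 hashes to 4, h2=5; 4 taken → place at 2.
265 hashes to 6, h2=2; 6 taken → place at 1.
351 hashes to 3; slot 3 is free → place at 3.
Table: [∅, 265, 712, 351, 706, ∅, 608]

4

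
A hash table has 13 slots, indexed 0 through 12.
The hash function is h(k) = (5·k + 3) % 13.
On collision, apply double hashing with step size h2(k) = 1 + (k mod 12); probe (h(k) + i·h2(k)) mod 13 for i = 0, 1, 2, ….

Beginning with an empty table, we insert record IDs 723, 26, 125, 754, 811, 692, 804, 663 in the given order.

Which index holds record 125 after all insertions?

Insert 723: h=4, slot 4 empty → index 4.
Insert 26: h=3, slot 3 empty → index 3.
Insert 125: h=4, h2=6, slot 4 occupied → index 10.
Insert 754: h=3, h2=11, slot 3 occupied → index 1.
Insert 811: h=2, slot 2 empty → index 2.
Insert 692: h=5, slot 5 empty → index 5.
Insert 804: h=6, slot 6 empty → index 6.
Insert 663: h=3, h2=4, slot 3 occupied → index 7.
Table: [—, 754, 811, 26, 723, 692, 804, 663, —, —, 125, —, —]

10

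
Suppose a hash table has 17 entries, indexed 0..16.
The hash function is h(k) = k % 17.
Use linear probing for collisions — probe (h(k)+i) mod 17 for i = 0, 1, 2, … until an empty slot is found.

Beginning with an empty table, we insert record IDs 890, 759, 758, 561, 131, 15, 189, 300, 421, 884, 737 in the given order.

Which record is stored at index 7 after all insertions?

737

890: h=6 => slot 6
759: h=11 => slot 11
758: h=10 => slot 10
561: h=0 => slot 0
131: h=12 => slot 12
15: h=15 => slot 15
189: h=2 => slot 2
300: h=11, probe 11,12,13 => slot 13
421: h=13, probe 13,14 => slot 14
884: h=0, probe 0,1 => slot 1
737: h=6, probe 6,7 => slot 7
Table: [561, 884, 189, —, —, —, 890, 737, —, —, 758, 759, 131, 300, 421, 15, —]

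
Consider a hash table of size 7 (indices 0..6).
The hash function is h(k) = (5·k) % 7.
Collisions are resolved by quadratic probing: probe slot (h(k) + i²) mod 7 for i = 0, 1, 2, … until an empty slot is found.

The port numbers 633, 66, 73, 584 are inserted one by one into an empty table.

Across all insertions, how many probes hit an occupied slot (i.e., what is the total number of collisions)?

Insert 633: h=1, slot 1 empty -> index 1.
Insert 66: h=1, slot 1 occupied -> index 2.
Insert 73: h=1, slots 1,2 occupied -> index 5.
Insert 584: h=1, slots 1,2,5 occupied -> index 3.
Table: [—, 633, 66, 584, —, 73, —]

6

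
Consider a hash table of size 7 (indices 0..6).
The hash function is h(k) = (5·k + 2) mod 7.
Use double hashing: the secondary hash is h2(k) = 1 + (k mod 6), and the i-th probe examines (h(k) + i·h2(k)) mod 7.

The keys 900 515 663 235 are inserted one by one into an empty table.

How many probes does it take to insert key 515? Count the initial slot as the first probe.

2

Insert 900: h=1, slot 1 empty -> index 1.
Insert 515: h=1, h2=6, slot 1 occupied -> index 0.
Insert 663: h=6, slot 6 empty -> index 6.
Insert 235: h=1, h2=2, slot 1 occupied -> index 3.
Table: [515, 900, ∅, 235, ∅, ∅, 663]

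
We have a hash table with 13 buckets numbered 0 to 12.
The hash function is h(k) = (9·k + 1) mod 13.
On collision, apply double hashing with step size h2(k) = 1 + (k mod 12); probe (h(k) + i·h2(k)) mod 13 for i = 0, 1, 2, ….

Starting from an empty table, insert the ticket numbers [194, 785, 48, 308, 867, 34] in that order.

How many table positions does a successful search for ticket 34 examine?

2

194 hashes to 5; slot 5 is free => place at 5.
785 hashes to 7; slot 7 is free => place at 7.
48 hashes to 4; slot 4 is free => place at 4.
308 hashes to 4, h2=9; 4 taken => place at 0.
867 hashes to 4, h2=4; 4 taken => place at 8.
34 hashes to 8, h2=11; 8 taken => place at 6.
Table: [308, —, —, —, 48, 194, 34, 785, 867, —, —, —, —]
Lookup 34: h=8, h2=11, probe 8,6 → found at 6.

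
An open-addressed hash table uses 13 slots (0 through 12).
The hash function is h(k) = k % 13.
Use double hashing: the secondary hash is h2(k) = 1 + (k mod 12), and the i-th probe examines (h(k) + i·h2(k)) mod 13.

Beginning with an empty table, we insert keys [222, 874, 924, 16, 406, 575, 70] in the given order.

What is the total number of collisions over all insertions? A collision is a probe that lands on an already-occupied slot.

222: h=1 -> slot 1
874: h=3 -> slot 3
924: h=1, h2=1, probe 1,2 -> slot 2
16: h=3, h2=5, probe 3,8 -> slot 8
406: h=3, h2=11, probe 3,1,12 -> slot 12
575: h=3, h2=12, probe 3,2,1,0 -> slot 0
70: h=5 -> slot 5
Table: [575, 222, 924, 874, -, 70, -, -, 16, -, -, -, 406]

7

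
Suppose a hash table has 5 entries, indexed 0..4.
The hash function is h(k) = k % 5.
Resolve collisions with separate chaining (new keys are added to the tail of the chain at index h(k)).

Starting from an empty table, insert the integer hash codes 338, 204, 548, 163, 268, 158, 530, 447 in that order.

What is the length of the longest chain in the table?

338 -> bucket 3
204 -> bucket 4
548 -> bucket 3 (collision)
163 -> bucket 3 (collision)
268 -> bucket 3 (collision)
158 -> bucket 3 (collision)
530 -> bucket 0
447 -> bucket 2
Final buckets:
0: 530
1: ∅
2: 447
3: 338 -> 548 -> 163 -> 268 -> 158
4: 204

5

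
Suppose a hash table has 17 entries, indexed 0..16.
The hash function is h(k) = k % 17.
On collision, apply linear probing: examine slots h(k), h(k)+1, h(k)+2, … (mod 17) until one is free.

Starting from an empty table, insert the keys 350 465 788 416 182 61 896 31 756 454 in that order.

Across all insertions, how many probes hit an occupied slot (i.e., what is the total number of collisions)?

7

Insert 350: h=10, slot 10 empty => index 10.
Insert 465: h=6, slot 6 empty => index 6.
Insert 788: h=6, slot 6 occupied => index 7.
Insert 416: h=8, slot 8 empty => index 8.
Insert 182: h=12, slot 12 empty => index 12.
Insert 61: h=10, slot 10 occupied => index 11.
Insert 896: h=12, slot 12 occupied => index 13.
Insert 31: h=14, slot 14 empty => index 14.
Insert 756: h=8, slot 8 occupied => index 9.
Insert 454: h=12, slots 12,13,14 occupied => index 15.
Table: [-, -, -, -, -, -, 465, 788, 416, 756, 350, 61, 182, 896, 31, 454, -]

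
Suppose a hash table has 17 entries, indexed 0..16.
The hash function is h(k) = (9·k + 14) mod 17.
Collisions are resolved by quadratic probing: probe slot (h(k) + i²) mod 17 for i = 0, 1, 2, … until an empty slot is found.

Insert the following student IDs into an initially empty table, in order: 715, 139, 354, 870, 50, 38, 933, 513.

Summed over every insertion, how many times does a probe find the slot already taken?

3

Insert 715: h=6, slot 6 empty => index 6.
Insert 139: h=7, slot 7 empty => index 7.
Insert 354: h=4, slot 4 empty => index 4.
Insert 870: h=7, slot 7 occupied => index 8.
Insert 50: h=5, slot 5 empty => index 5.
Insert 38: h=16, slot 16 empty => index 16.
Insert 933: h=13, slot 13 empty => index 13.
Insert 513: h=7, slots 7,8 occupied => index 11.
Table: [—, —, —, —, 354, 50, 715, 139, 870, —, —, 513, —, 933, —, —, 38]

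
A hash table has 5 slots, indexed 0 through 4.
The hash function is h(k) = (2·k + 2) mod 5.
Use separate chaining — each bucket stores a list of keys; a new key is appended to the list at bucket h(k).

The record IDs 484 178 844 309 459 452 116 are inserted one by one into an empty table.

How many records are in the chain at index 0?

4

Insert 484: h=0, bucket 0 empty -> new chain.
Insert 178: h=3, bucket 3 empty -> new chain.
Insert 844: h=0, bucket 0 nonempty -> append to chain.
Insert 309: h=0, bucket 0 nonempty -> append to chain.
Insert 459: h=0, bucket 0 nonempty -> append to chain.
Insert 452: h=1, bucket 1 empty -> new chain.
Insert 116: h=4, bucket 4 empty -> new chain.
Final buckets:
0: 484 -> 844 -> 309 -> 459
1: 452
2: —
3: 178
4: 116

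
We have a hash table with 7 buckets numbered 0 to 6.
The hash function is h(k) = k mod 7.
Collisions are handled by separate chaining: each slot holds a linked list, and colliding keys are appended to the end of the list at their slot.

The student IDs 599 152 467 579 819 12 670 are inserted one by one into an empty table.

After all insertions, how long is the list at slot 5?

599 → bucket 4
152 → bucket 5
467 → bucket 5 (collision)
579 → bucket 5 (collision)
819 → bucket 0
12 → bucket 5 (collision)
670 → bucket 5 (collision)
Final buckets:
0: 819
1: ∅
2: ∅
3: ∅
4: 599
5: 152 -> 467 -> 579 -> 12 -> 670
6: ∅

5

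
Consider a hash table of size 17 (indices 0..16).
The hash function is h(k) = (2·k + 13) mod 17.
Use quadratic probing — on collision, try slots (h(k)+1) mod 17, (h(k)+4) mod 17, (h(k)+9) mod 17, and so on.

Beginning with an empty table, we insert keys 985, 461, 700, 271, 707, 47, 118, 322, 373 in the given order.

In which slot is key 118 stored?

Insert 985: h=11, slot 11 empty → index 11.
Insert 461: h=0, slot 0 empty → index 0.
Insert 700: h=2, slot 2 empty → index 2.
Insert 271: h=11, slot 11 occupied → index 12.
Insert 707: h=16, slot 16 empty → index 16.
Insert 47: h=5, slot 5 empty → index 5.
Insert 118: h=11, slots 11,12 occupied → index 15.
Insert 322: h=11, slots 11,12,15 occupied → index 3.
Insert 373: h=11, slots 11,12,15,3 occupied → index 10.
Table: [461, ., 700, 322, ., 47, ., ., ., ., 373, 985, 271, ., ., 118, 707]

15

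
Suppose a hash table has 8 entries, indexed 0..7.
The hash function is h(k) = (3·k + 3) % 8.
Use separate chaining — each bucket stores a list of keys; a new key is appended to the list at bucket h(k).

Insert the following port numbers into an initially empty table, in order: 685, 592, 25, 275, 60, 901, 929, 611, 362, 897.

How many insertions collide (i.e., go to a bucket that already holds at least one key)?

4

685 → bucket 2
592 → bucket 3
25 → bucket 6
275 → bucket 4
60 → bucket 7
901 → bucket 2 (collision)
929 → bucket 6 (collision)
611 → bucket 4 (collision)
362 → bucket 1
897 → bucket 6 (collision)
Final buckets:
0: -
1: 362
2: 685 -> 901
3: 592
4: 275 -> 611
5: -
6: 25 -> 929 -> 897
7: 60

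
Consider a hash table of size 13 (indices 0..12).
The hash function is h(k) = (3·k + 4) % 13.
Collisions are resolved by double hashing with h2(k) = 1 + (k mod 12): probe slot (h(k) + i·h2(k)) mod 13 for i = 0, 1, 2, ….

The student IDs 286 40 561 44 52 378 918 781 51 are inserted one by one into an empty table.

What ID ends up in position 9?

Insert 286: h=4, slot 4 empty → index 4.
Insert 40: h=7, slot 7 empty → index 7.
Insert 561: h=10, slot 10 empty → index 10.
Insert 44: h=6, slot 6 empty → index 6.
Insert 52: h=4, h2=5, slot 4 occupied → index 9.
Insert 378: h=7, h2=7, slot 7 occupied → index 1.
Insert 918: h=2, slot 2 empty → index 2.
Insert 781: h=7, h2=2, slots 7,9 occupied → index 11.
Insert 51: h=1, h2=4, slot 1 occupied → index 5.
Table: [∅, 378, 918, ∅, 286, 51, 44, 40, ∅, 52, 561, 781, ∅]

52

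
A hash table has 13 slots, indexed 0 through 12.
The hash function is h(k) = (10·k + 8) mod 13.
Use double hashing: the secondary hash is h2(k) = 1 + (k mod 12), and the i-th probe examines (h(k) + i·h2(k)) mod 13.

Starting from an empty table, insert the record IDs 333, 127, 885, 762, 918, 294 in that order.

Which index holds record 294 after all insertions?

6

333 hashes to 10; slot 10 is free => place at 10.
127 hashes to 4; slot 4 is free => place at 4.
885 hashes to 5; slot 5 is free => place at 5.
762 hashes to 10, h2=7; 10,4 taken => place at 11.
918 hashes to 10, h2=7; 10,4,11,5 taken => place at 12.
294 hashes to 10, h2=7; 10,4,11,5,12 taken => place at 6.
Table: [∅, ∅, ∅, ∅, 127, 885, 294, ∅, ∅, ∅, 333, 762, 918]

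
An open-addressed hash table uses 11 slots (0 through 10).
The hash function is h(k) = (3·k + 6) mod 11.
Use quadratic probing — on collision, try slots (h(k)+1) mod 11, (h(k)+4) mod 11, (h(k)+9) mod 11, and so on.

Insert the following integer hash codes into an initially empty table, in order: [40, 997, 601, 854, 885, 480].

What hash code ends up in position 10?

885

40: h=5 => slot 5
997: h=5, probe 5,6 => slot 6
601: h=5, probe 5,6,9 => slot 9
854: h=5, probe 5,6,9,3 => slot 3
885: h=10 => slot 10
480: h=5, probe 5,6,9,3,10,8 => slot 8
Table: [-, -, -, 854, -, 40, 997, -, 480, 601, 885]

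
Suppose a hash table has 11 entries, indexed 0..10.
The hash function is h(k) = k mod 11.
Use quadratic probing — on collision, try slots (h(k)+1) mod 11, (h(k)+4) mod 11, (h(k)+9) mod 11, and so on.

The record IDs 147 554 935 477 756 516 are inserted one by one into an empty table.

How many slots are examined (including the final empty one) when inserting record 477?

Insert 147: h=4, slot 4 empty -> index 4.
Insert 554: h=4, slot 4 occupied -> index 5.
Insert 935: h=0, slot 0 empty -> index 0.
Insert 477: h=4, slots 4,5 occupied -> index 8.
Insert 756: h=8, slot 8 occupied -> index 9.
Insert 516: h=10, slot 10 empty -> index 10.
Table: [935, ∅, ∅, ∅, 147, 554, ∅, ∅, 477, 756, 516]

3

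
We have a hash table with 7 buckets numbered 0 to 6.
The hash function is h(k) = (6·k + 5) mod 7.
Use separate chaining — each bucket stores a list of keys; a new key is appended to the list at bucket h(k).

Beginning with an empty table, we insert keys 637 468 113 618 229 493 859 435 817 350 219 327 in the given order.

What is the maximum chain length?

637 -> bucket 5
468 -> bucket 6
113 -> bucket 4
618 -> bucket 3
229 -> bucket 0
493 -> bucket 2
859 -> bucket 0 (collision)
435 -> bucket 4 (collision)
817 -> bucket 0 (collision)
350 -> bucket 5 (collision)
219 -> bucket 3 (collision)
327 -> bucket 0 (collision)
Final buckets:
0: 229 -> 859 -> 817 -> 327
1: -
2: 493
3: 618 -> 219
4: 113 -> 435
5: 637 -> 350
6: 468

4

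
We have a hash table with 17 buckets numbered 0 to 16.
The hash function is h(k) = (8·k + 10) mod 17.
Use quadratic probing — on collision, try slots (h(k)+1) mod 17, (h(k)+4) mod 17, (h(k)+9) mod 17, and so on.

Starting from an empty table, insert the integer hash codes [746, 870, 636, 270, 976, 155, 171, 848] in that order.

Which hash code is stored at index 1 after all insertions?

746: h=11 -> slot 11
870: h=0 -> slot 0
636: h=15 -> slot 15
270: h=11, probe 11,12 -> slot 12
976: h=15, probe 15,16 -> slot 16
155: h=9 -> slot 9
171: h=1 -> slot 1
848: h=11, probe 11,12,15,3 -> slot 3
Table: [870, 171, -, 848, -, -, -, -, -, 155, -, 746, 270, -, -, 636, 976]

171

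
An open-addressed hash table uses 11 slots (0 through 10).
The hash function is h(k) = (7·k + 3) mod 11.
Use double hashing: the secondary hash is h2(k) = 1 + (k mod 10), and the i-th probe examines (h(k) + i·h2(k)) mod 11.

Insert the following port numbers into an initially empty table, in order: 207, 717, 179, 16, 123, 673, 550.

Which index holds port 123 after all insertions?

10

207: h=0 => slot 0
717: h=6 => slot 6
179: h=2 => slot 2
16: h=5 => slot 5
123: h=6, h2=4, probe 6,10 => slot 10
673: h=6, h2=4, probe 6,10,3 => slot 3
550: h=3, h2=1, probe 3,4 => slot 4
Table: [207, -, 179, 673, 550, 16, 717, -, -, -, 123]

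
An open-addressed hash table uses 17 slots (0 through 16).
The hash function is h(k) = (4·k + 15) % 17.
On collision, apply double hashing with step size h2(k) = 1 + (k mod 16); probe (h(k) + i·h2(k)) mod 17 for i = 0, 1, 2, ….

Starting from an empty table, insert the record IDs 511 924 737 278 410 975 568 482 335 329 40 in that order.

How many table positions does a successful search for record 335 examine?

511: h=2 → slot 2
924: h=5 → slot 5
737: h=5, h2=2, probe 5,7 → slot 7
278: h=5, h2=7, probe 5,12 → slot 12
410: h=6 → slot 6
975: h=5, h2=16, probe 5,4 → slot 4
568: h=9 → slot 9
482: h=5, h2=3, probe 5,8 → slot 8
335: h=12, h2=16, probe 12,11 → slot 11
329: h=5, h2=10, probe 5,15 → slot 15
40: h=5, h2=9, probe 5,14 → slot 14
Table: [—, —, 511, —, 975, 924, 410, 737, 482, 568, —, 335, 278, —, 40, 329, —]
Lookup 335: h=12, h2=16, probe 12,11 → found at 11.

2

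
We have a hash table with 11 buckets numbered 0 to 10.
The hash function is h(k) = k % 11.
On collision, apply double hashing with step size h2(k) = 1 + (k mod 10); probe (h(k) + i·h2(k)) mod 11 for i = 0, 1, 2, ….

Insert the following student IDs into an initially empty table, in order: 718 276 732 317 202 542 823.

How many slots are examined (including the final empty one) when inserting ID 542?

718 hashes to 3; slot 3 is free → place at 3.
276 hashes to 1; slot 1 is free → place at 1.
732 hashes to 6; slot 6 is free → place at 6.
317 hashes to 9; slot 9 is free → place at 9.
202 hashes to 4; slot 4 is free → place at 4.
542 hashes to 3, h2=3; 3,6,9,1,4 taken → place at 7.
823 hashes to 9, h2=4; 9 taken → place at 2.
Table: [-, 276, 823, 718, 202, -, 732, 542, -, 317, -]

6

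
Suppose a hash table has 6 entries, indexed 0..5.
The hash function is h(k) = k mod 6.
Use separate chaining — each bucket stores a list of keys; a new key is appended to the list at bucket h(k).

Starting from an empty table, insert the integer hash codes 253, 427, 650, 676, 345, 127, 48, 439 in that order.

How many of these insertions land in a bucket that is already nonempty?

Insert 253: h=1, bucket 1 empty → new chain.
Insert 427: h=1, bucket 1 nonempty → append to chain.
Insert 650: h=2, bucket 2 empty → new chain.
Insert 676: h=4, bucket 4 empty → new chain.
Insert 345: h=3, bucket 3 empty → new chain.
Insert 127: h=1, bucket 1 nonempty → append to chain.
Insert 48: h=0, bucket 0 empty → new chain.
Insert 439: h=1, bucket 1 nonempty → append to chain.
Final buckets:
0: 48
1: 253 -> 427 -> 127 -> 439
2: 650
3: 345
4: 676
5: -

3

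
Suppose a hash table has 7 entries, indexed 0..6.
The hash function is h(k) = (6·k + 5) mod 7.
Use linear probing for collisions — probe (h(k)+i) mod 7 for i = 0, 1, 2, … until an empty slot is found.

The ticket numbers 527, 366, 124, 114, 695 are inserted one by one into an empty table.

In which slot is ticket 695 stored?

527 hashes to 3; slot 3 is free -> place at 3.
366 hashes to 3; 3 taken -> place at 4.
124 hashes to 0; slot 0 is free -> place at 0.
114 hashes to 3; 3,4 taken -> place at 5.
695 hashes to 3; 3,4,5 taken -> place at 6.
Table: [124, -, -, 527, 366, 114, 695]

6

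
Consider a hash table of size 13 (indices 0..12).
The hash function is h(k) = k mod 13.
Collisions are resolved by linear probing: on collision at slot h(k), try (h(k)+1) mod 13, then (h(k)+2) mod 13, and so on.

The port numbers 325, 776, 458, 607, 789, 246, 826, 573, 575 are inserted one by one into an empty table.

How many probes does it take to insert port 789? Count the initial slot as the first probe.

3

Insert 325: h=0, slot 0 empty -> index 0.
Insert 776: h=9, slot 9 empty -> index 9.
Insert 458: h=3, slot 3 empty -> index 3.
Insert 607: h=9, slot 9 occupied -> index 10.
Insert 789: h=9, slots 9,10 occupied -> index 11.
Insert 246: h=12, slot 12 empty -> index 12.
Insert 826: h=7, slot 7 empty -> index 7.
Insert 573: h=1, slot 1 empty -> index 1.
Insert 575: h=3, slot 3 occupied -> index 4.
Table: [325, 573, _, 458, 575, _, _, 826, _, 776, 607, 789, 246]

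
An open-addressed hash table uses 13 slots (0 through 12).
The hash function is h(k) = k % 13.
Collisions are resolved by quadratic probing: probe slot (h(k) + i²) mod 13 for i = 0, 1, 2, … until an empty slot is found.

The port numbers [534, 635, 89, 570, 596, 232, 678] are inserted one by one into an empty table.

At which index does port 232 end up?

Insert 534: h=1, slot 1 empty -> index 1.
Insert 635: h=11, slot 11 empty -> index 11.
Insert 89: h=11, slot 11 occupied -> index 12.
Insert 570: h=11, slots 11,12 occupied -> index 2.
Insert 596: h=11, slots 11,12,2 occupied -> index 7.
Insert 232: h=11, slots 11,12,2,7,1 occupied -> index 10.
Insert 678: h=2, slot 2 occupied -> index 3.
Table: [—, 534, 570, 678, —, —, —, 596, —, —, 232, 635, 89]

10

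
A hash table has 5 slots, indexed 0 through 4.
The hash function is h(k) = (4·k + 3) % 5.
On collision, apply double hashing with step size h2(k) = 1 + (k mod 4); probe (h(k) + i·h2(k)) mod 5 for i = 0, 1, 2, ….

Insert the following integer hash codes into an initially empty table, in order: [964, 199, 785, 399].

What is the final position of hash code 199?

3

964: h=4 -> slot 4
199: h=4, h2=4, probe 4,3 -> slot 3
785: h=3, h2=2, probe 3,0 -> slot 0
399: h=4, h2=4, probe 4,3,2 -> slot 2
Table: [785, ∅, 399, 199, 964]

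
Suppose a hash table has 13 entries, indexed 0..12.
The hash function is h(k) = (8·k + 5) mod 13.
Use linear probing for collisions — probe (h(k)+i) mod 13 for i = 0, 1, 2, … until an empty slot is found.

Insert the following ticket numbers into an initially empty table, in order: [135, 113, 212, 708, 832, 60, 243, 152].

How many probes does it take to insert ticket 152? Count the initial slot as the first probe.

4

135 hashes to 6; slot 6 is free → place at 6.
113 hashes to 12; slot 12 is free → place at 12.
212 hashes to 11; slot 11 is free → place at 11.
708 hashes to 1; slot 1 is free → place at 1.
832 hashes to 5; slot 5 is free → place at 5.
60 hashes to 4; slot 4 is free → place at 4.
243 hashes to 12; 12 taken → place at 0.
152 hashes to 12; 12,0,1 taken → place at 2.
Table: [243, 708, 152, ∅, 60, 832, 135, ∅, ∅, ∅, ∅, 212, 113]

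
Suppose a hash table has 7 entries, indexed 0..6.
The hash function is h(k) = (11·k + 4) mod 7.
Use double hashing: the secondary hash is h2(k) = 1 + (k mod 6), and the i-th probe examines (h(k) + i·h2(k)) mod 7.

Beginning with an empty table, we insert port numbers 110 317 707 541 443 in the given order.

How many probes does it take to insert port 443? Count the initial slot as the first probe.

Insert 110: h=3, slot 3 empty -> index 3.
Insert 317: h=5, slot 5 empty -> index 5.
Insert 707: h=4, slot 4 empty -> index 4.
Insert 541: h=5, h2=2, slot 5 occupied -> index 0.
Insert 443: h=5, h2=6, slots 5,4,3 occupied -> index 2.
Table: [541, _, 443, 110, 707, 317, _]

4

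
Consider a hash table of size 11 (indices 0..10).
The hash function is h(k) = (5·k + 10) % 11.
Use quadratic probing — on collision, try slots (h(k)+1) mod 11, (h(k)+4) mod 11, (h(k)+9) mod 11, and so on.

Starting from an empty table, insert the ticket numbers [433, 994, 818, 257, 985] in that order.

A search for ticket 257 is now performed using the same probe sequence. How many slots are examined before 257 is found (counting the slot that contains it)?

4

433 hashes to 8; slot 8 is free => place at 8.
994 hashes to 8; 8 taken => place at 9.
818 hashes to 8; 8,9 taken => place at 1.
257 hashes to 8; 8,9,1 taken => place at 6.
985 hashes to 7; slot 7 is free => place at 7.
Table: [—, 818, —, —, —, —, 257, 985, 433, 994, —]
Lookup 257: h=8, probe 8,9,1,6 → found at 6.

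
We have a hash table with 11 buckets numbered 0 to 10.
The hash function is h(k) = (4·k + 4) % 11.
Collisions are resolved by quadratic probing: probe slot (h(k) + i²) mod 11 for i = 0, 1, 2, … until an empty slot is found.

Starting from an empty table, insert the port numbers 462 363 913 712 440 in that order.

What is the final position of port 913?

462: h=4 => slot 4
363: h=4, probe 4,5 => slot 5
913: h=4, probe 4,5,8 => slot 8
712: h=3 => slot 3
440: h=4, probe 4,5,8,2 => slot 2
Table: [., ., 440, 712, 462, 363, ., ., 913, ., .]

8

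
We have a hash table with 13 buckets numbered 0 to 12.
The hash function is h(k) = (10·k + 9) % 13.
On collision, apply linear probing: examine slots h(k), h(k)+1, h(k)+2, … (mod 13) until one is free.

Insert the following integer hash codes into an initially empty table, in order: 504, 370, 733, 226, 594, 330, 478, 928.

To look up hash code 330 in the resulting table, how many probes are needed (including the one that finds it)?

4

Insert 504: h=5, slot 5 empty => index 5.
Insert 370: h=4, slot 4 empty => index 4.
Insert 733: h=7, slot 7 empty => index 7.
Insert 226: h=7, slot 7 occupied => index 8.
Insert 594: h=8, slot 8 occupied => index 9.
Insert 330: h=7, slots 7,8,9 occupied => index 10.
Insert 478: h=5, slot 5 occupied => index 6.
Insert 928: h=7, slots 7,8,9,10 occupied => index 11.
Table: [—, —, —, —, 370, 504, 478, 733, 226, 594, 330, 928, —]
Lookup 330: h=7, probe 7,8,9,10 → found at 10.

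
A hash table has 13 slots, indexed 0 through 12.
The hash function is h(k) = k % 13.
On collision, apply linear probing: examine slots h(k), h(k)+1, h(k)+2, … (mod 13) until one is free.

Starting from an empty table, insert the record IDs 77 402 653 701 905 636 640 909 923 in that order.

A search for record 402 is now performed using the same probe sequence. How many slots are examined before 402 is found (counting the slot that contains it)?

2

Insert 77: h=12, slot 12 empty -> index 12.
Insert 402: h=12, slot 12 occupied -> index 0.
Insert 653: h=3, slot 3 empty -> index 3.
Insert 701: h=12, slots 12,0 occupied -> index 1.
Insert 905: h=8, slot 8 empty -> index 8.
Insert 636: h=12, slots 12,0,1 occupied -> index 2.
Insert 640: h=3, slot 3 occupied -> index 4.
Insert 909: h=12, slots 12,0,1,2,3,4 occupied -> index 5.
Insert 923: h=0, slots 0,1,2,3,4,5 occupied -> index 6.
Table: [402, 701, 636, 653, 640, 909, 923, ∅, 905, ∅, ∅, ∅, 77]
Lookup 402: h=12, probe 12,0 → found at 0.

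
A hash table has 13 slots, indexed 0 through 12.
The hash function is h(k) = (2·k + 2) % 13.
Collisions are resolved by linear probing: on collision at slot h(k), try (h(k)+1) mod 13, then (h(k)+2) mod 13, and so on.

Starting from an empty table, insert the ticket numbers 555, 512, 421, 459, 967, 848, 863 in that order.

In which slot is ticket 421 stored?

555 hashes to 7; slot 7 is free → place at 7.
512 hashes to 12; slot 12 is free → place at 12.
421 hashes to 12; 12 taken → place at 0.
459 hashes to 10; slot 10 is free → place at 10.
967 hashes to 12; 12,0 taken → place at 1.
848 hashes to 8; slot 8 is free → place at 8.
863 hashes to 12; 12,0,1 taken → place at 2.
Table: [421, 967, 863, ., ., ., ., 555, 848, ., 459, ., 512]

0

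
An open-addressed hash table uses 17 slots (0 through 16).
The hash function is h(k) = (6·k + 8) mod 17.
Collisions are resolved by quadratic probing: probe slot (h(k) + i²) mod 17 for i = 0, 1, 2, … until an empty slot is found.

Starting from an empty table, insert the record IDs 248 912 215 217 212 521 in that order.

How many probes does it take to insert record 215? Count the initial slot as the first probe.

2

Insert 248: h=0, slot 0 empty -> index 0.
Insert 912: h=6, slot 6 empty -> index 6.
Insert 215: h=6, slot 6 occupied -> index 7.
Insert 217: h=1, slot 1 empty -> index 1.
Insert 212: h=5, slot 5 empty -> index 5.
Insert 521: h=6, slots 6,7 occupied -> index 10.
Table: [248, 217, -, -, -, 212, 912, 215, -, -, 521, -, -, -, -, -, -]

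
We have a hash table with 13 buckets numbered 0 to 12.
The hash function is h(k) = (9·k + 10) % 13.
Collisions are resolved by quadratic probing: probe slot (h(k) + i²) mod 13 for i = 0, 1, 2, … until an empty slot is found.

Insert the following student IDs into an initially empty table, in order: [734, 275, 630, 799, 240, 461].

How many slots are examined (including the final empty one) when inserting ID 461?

734: h=12 → slot 12
275: h=2 → slot 2
630: h=12, probe 12,0 → slot 0
799: h=12, probe 12,0,3 → slot 3
240: h=12, probe 12,0,3,8 → slot 8
461: h=12, probe 12,0,3,8,2,11 → slot 11
Table: [630, ∅, 275, 799, ∅, ∅, ∅, ∅, 240, ∅, ∅, 461, 734]

6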